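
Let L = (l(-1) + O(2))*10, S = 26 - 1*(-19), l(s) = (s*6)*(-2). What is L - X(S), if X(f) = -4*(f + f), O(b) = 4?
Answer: 520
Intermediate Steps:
l(s) = -12*s (l(s) = (6*s)*(-2) = -12*s)
S = 45 (S = 26 + 19 = 45)
L = 160 (L = (-12*(-1) + 4)*10 = (12 + 4)*10 = 16*10 = 160)
X(f) = -8*f
L - X(S) = 160 - (-8)*45 = 160 - 1*(-360) = 160 + 360 = 520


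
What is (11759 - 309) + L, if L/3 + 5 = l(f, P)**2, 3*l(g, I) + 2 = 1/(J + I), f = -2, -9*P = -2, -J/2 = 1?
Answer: 8783761/768 ≈ 11437.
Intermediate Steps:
J = -2 (J = -2*1 = -2)
P = 2/9 (P = -1/9*(-2) = 2/9 ≈ 0.22222)
l(g, I) = -2/3 + 1/(3*(-2 + I))
L = -9839/768 (L = -15 + 3*((5 - 2*2/9)/(3*(-2 + 2/9)))**2 = -15 + 3*((5 - 4/9)/(3*(-16/9)))**2 = -15 + 3*((1/3)*(-9/16)*(41/9))**2 = -15 + 3*(-41/48)**2 = -15 + 3*(1681/2304) = -15 + 1681/768 = -9839/768 ≈ -12.811)
(11759 - 309) + L = (11759 - 309) - 9839/768 = 11450 - 9839/768 = 8783761/768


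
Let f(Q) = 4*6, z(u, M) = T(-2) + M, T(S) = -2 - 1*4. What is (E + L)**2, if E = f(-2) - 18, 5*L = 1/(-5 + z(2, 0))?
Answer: 108241/3025 ≈ 35.782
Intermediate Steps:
T(S) = -6 (T(S) = -2 - 4 = -6)
z(u, M) = -6 + M
f(Q) = 24
L = -1/55 (L = 1/(5*(-5 + (-6 + 0))) = 1/(5*(-5 - 6)) = (1/5)/(-11) = (1/5)*(-1/11) = -1/55 ≈ -0.018182)
E = 6 (E = 24 - 18 = 6)
(E + L)**2 = (6 - 1/55)**2 = (329/55)**2 = 108241/3025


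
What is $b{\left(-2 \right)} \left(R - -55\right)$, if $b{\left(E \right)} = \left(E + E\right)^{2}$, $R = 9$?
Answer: $1024$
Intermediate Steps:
$b{\left(E \right)} = 4 E^{2}$ ($b{\left(E \right)} = \left(2 E\right)^{2} = 4 E^{2}$)
$b{\left(-2 \right)} \left(R - -55\right) = 4 \left(-2\right)^{2} \left(9 - -55\right) = 4 \cdot 4 \left(9 + 55\right) = 16 \cdot 64 = 1024$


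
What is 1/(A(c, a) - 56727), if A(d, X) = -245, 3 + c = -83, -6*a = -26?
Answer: -1/56972 ≈ -1.7552e-5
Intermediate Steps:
a = 13/3 (a = -⅙*(-26) = 13/3 ≈ 4.3333)
c = -86 (c = -3 - 83 = -86)
1/(A(c, a) - 56727) = 1/(-245 - 56727) = 1/(-56972) = -1/56972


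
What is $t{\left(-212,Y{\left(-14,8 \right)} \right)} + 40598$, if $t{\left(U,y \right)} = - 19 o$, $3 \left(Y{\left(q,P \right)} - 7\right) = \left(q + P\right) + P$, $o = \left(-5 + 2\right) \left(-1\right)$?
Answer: $40541$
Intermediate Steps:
$o = 3$ ($o = \left(-3\right) \left(-1\right) = 3$)
$Y{\left(q,P \right)} = 7 + \frac{q}{3} + \frac{2 P}{3}$ ($Y{\left(q,P \right)} = 7 + \frac{\left(q + P\right) + P}{3} = 7 + \frac{\left(P + q\right) + P}{3} = 7 + \frac{q + 2 P}{3} = 7 + \left(\frac{q}{3} + \frac{2 P}{3}\right) = 7 + \frac{q}{3} + \frac{2 P}{3}$)
$t{\left(U,y \right)} = -57$ ($t{\left(U,y \right)} = \left(-19\right) 3 = -57$)
$t{\left(-212,Y{\left(-14,8 \right)} \right)} + 40598 = -57 + 40598 = 40541$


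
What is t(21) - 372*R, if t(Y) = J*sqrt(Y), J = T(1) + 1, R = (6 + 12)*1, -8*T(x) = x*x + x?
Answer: -6696 + 3*sqrt(21)/4 ≈ -6692.6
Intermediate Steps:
T(x) = -x/8 - x**2/8 (T(x) = -(x*x + x)/8 = -(x**2 + x)/8 = -(x + x**2)/8 = -x/8 - x**2/8)
R = 18 (R = 18*1 = 18)
J = 3/4 (J = -1/8*1*(1 + 1) + 1 = -1/8*1*2 + 1 = -1/4 + 1 = 3/4 ≈ 0.75000)
t(Y) = 3*sqrt(Y)/4
t(21) - 372*R = 3*sqrt(21)/4 - 372*18 = 3*sqrt(21)/4 - 6696 = -6696 + 3*sqrt(21)/4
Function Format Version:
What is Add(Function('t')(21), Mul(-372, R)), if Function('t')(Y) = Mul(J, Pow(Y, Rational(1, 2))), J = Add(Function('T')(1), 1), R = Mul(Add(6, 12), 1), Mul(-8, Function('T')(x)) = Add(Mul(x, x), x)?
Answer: Add(-6696, Mul(Rational(3, 4), Pow(21, Rational(1, 2)))) ≈ -6692.6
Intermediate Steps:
Function('T')(x) = Add(Mul(Rational(-1, 8), x), Mul(Rational(-1, 8), Pow(x, 2))) (Function('T')(x) = Mul(Rational(-1, 8), Add(Mul(x, x), x)) = Mul(Rational(-1, 8), Add(Pow(x, 2), x)) = Mul(Rational(-1, 8), Add(x, Pow(x, 2))) = Add(Mul(Rational(-1, 8), x), Mul(Rational(-1, 8), Pow(x, 2))))
R = 18 (R = Mul(18, 1) = 18)
J = Rational(3, 4) (J = Add(Mul(Rational(-1, 8), 1, Add(1, 1)), 1) = Add(Mul(Rational(-1, 8), 1, 2), 1) = Add(Rational(-1, 4), 1) = Rational(3, 4) ≈ 0.75000)
Function('t')(Y) = Mul(Rational(3, 4), Pow(Y, Rational(1, 2)))
Add(Function('t')(21), Mul(-372, R)) = Add(Mul(Rational(3, 4), Pow(21, Rational(1, 2))), Mul(-372, 18)) = Add(Mul(Rational(3, 4), Pow(21, Rational(1, 2))), -6696) = Add(-6696, Mul(Rational(3, 4), Pow(21, Rational(1, 2))))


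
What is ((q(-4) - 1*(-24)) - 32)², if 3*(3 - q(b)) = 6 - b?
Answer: 625/9 ≈ 69.444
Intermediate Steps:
q(b) = 1 + b/3 (q(b) = 3 - (6 - b)/3 = 3 + (-2 + b/3) = 1 + b/3)
((q(-4) - 1*(-24)) - 32)² = (((1 + (⅓)*(-4)) - 1*(-24)) - 32)² = (((1 - 4/3) + 24) - 32)² = ((-⅓ + 24) - 32)² = (71/3 - 32)² = (-25/3)² = 625/9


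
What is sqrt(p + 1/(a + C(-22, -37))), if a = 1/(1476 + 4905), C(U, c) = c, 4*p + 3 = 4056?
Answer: sqrt(882474799899)/29512 ≈ 31.831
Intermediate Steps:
p = 4053/4 (p = -3/4 + (1/4)*4056 = -3/4 + 1014 = 4053/4 ≈ 1013.3)
a = 1/6381 ≈ 0.00015672
sqrt(p + 1/(a + C(-22, -37))) = sqrt(4053/4 + 1/(1/6381 - 37)) = sqrt(4053/4 + 1/(-236096/6381)) = sqrt(4053/4 - 6381/236096) = sqrt(239217891/236096) = sqrt(882474799899)/29512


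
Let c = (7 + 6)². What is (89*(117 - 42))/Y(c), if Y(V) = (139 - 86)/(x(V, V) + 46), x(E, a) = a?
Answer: 1435125/53 ≈ 27078.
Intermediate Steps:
c = 169 (c = 13² = 169)
Y(V) = 53/(46 + V) (Y(V) = (139 - 86)/(V + 46) = 53/(46 + V))
(89*(117 - 42))/Y(c) = (89*(117 - 42))/((53/(46 + 169))) = (89*75)/((53/215)) = 6675/((53*(1/215))) = 6675/(53/215) = 6675*(215/53) = 1435125/53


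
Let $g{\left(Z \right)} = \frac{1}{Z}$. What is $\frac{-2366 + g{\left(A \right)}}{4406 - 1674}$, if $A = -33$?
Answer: $- \frac{78079}{90156} \approx -0.86604$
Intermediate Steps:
$\frac{-2366 + g{\left(A \right)}}{4406 - 1674} = \frac{-2366 + \frac{1}{-33}}{4406 - 1674} = \frac{-2366 - \frac{1}{33}}{2732} = \left(- \frac{78079}{33}\right) \frac{1}{2732} = - \frac{78079}{90156}$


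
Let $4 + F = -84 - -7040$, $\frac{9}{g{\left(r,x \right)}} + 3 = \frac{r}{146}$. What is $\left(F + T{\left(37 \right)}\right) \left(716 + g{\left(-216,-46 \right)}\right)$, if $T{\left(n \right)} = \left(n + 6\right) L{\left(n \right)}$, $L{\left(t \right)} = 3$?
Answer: $\frac{551078825}{109} \approx 5.0558 \cdot 10^{6}$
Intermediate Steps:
$g{\left(r,x \right)} = \frac{9}{-3 + \frac{r}{146}}$
$F = 6952$ ($F = -4 - -6956 = -4 + \left(-84 + 7040\right) = -4 + 6956 = 6952$)
$T{\left(n \right)} = 18 + 3 n$ ($T{\left(n \right)} = \left(n + 6\right) 3 = \left(6 + n\right) 3 = 18 + 3 n$)
$\left(F + T{\left(37 \right)}\right) \left(716 + g{\left(-216,-46 \right)}\right) = \left(6952 + \left(18 + 3 \cdot 37\right)\right) \left(716 + \frac{1314}{-438 - 216}\right) = \left(6952 + \left(18 + 111\right)\right) \left(716 + \frac{1314}{-654}\right) = \left(6952 + 129\right) \left(716 + 1314 \left(- \frac{1}{654}\right)\right) = 7081 \left(716 - \frac{219}{109}\right) = 7081 \cdot \frac{77825}{109} = \frac{551078825}{109}$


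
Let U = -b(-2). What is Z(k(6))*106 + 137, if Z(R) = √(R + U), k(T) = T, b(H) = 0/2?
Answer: 137 + 106*√6 ≈ 396.65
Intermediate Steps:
b(H) = 0 (b(H) = 0*(½) = 0)
U = 0 (U = -1*0 = 0)
Z(R) = √R (Z(R) = √(R + 0) = √R)
Z(k(6))*106 + 137 = √6*106 + 137 = 106*√6 + 137 = 137 + 106*√6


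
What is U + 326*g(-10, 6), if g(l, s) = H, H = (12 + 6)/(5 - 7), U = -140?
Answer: -3074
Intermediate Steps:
H = -9 (H = 18/(-2) = 18*(-1/2) = -9)
g(l, s) = -9
U + 326*g(-10, 6) = -140 + 326*(-9) = -140 - 2934 = -3074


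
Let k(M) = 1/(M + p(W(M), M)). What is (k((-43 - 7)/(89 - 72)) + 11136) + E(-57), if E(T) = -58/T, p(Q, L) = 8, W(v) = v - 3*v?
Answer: 54594629/4902 ≈ 11137.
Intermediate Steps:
W(v) = -2*v
k(M) = 1/(8 + M) (k(M) = 1/(M + 8) = 1/(8 + M))
(k((-43 - 7)/(89 - 72)) + 11136) + E(-57) = (1/(8 + (-43 - 7)/(89 - 72)) + 11136) - 58/(-57) = (1/(8 - 50/17) + 11136) - 58*(-1/57) = (1/(8 - 50*1/17) + 11136) + 58/57 = (1/(8 - 50/17) + 11136) + 58/57 = (1/(86/17) + 11136) + 58/57 = (17/86 + 11136) + 58/57 = 957713/86 + 58/57 = 54594629/4902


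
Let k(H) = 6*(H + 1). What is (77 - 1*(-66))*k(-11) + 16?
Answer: -8564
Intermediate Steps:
k(H) = 6 + 6*H (k(H) = 6*(1 + H) = 6 + 6*H)
(77 - 1*(-66))*k(-11) + 16 = (77 - 1*(-66))*(6 + 6*(-11)) + 16 = (77 + 66)*(6 - 66) + 16 = 143*(-60) + 16 = -8580 + 16 = -8564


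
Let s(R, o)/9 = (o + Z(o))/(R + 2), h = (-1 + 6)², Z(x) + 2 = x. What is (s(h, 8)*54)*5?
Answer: 1260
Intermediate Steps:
Z(x) = -2 + x
h = 25 (h = 5² = 25)
s(R, o) = 9*(-2 + 2*o)/(2 + R) (s(R, o) = 9*((o + (-2 + o))/(R + 2)) = 9*((-2 + 2*o)/(2 + R)) = 9*(-2 + 2*o)/(2 + R))
(s(h, 8)*54)*5 = ((18*(-1 + 8)/(2 + 25))*54)*5 = ((18*7/27)*54)*5 = ((18*(1/27)*7)*54)*5 = ((14/3)*54)*5 = 252*5 = 1260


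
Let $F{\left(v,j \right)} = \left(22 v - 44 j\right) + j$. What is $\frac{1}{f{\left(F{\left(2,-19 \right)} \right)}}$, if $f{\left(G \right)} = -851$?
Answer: $- \frac{1}{851} \approx -0.0011751$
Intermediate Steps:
$F{\left(v,j \right)} = - 43 j + 22 v$ ($F{\left(v,j \right)} = \left(- 44 j + 22 v\right) + j = - 43 j + 22 v$)
$\frac{1}{f{\left(F{\left(2,-19 \right)} \right)}} = \frac{1}{-851} = - \frac{1}{851}$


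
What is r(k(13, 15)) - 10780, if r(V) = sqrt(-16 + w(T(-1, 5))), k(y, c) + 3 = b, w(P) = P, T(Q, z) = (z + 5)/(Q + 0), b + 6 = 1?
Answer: -10780 + I*sqrt(26) ≈ -10780.0 + 5.099*I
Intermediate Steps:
b = -5 (b = -6 + 1 = -5)
T(Q, z) = (5 + z)/Q
k(y, c) = -8 (k(y, c) = -3 - 5 = -8)
r(V) = I*sqrt(26) (r(V) = sqrt(-16 + (5 + 5)/(-1)) = sqrt(-16 - 1*10) = sqrt(-16 - 10) = sqrt(-26) = I*sqrt(26))
r(k(13, 15)) - 10780 = I*sqrt(26) - 10780 = -10780 + I*sqrt(26)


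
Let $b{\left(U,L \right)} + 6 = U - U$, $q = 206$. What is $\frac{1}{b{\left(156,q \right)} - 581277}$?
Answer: $- \frac{1}{581283} \approx -1.7203 \cdot 10^{-6}$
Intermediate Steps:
$b{\left(U,L \right)} = -6$ ($b{\left(U,L \right)} = -6 + \left(U - U\right) = -6 + 0 = -6$)
$\frac{1}{b{\left(156,q \right)} - 581277} = \frac{1}{-6 - 581277} = \frac{1}{-581283} = - \frac{1}{581283}$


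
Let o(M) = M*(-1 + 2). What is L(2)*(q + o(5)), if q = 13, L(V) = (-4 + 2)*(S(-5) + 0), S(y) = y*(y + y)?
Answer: -1800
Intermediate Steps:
S(y) = 2*y**2 (S(y) = y*(2*y) = 2*y**2)
o(M) = M (o(M) = M*1 = M)
L(V) = -100 (L(V) = (-4 + 2)*(2*(-5)**2 + 0) = -2*(2*25 + 0) = -2*(50 + 0) = -2*50 = -100)
L(2)*(q + o(5)) = -100*(13 + 5) = -100*18 = -1800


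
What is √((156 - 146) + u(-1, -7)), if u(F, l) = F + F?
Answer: 2*√2 ≈ 2.8284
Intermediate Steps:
u(F, l) = 2*F
√((156 - 146) + u(-1, -7)) = √((156 - 146) + 2*(-1)) = √(10 - 2) = √8 = 2*√2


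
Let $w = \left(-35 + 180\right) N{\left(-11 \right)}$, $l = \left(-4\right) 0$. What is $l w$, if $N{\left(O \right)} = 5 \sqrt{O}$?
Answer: $0$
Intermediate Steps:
$l = 0$
$w = 725 i \sqrt{11}$ ($w = \left(-35 + 180\right) 5 \sqrt{-11} = 145 \cdot 5 i \sqrt{11} = 725 i \sqrt{11} \approx 2404.6 i$)
$l w = 0 \cdot 725 i \sqrt{11} = 0$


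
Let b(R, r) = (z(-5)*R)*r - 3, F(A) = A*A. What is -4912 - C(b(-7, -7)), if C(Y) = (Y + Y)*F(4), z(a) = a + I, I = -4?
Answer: 9296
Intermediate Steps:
F(A) = A**2
z(a) = -4 + a (z(a) = a - 4 = -4 + a)
b(R, r) = -3 - 9*R*r (b(R, r) = ((-4 - 5)*R)*r - 3 = (-9*R)*r - 3 = -9*R*r - 3 = -3 - 9*R*r)
C(Y) = 32*Y (C(Y) = (Y + Y)*4**2 = (2*Y)*16 = 32*Y)
-4912 - C(b(-7, -7)) = -4912 - 32*(-3 - 9*(-7)*(-7)) = -4912 - 32*(-3 - 441) = -4912 - 32*(-444) = -4912 - 1*(-14208) = -4912 + 14208 = 9296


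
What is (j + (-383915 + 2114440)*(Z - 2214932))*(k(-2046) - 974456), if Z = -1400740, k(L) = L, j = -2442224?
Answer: 6109985933144896048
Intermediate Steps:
(j + (-383915 + 2114440)*(Z - 2214932))*(k(-2046) - 974456) = (-2442224 + (-383915 + 2114440)*(-1400740 - 2214932))*(-2046 - 974456) = (-2442224 + 1730525*(-3615672))*(-976502) = (-2442224 - 6257010787800)*(-976502) = -6257013230024*(-976502) = 6109985933144896048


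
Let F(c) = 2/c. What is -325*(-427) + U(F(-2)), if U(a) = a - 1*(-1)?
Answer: 138775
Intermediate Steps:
U(a) = 1 + a (U(a) = a + 1 = 1 + a)
-325*(-427) + U(F(-2)) = -325*(-427) + (1 + 2/(-2)) = 138775 + (1 + 2*(-1/2)) = 138775 + (1 - 1) = 138775 + 0 = 138775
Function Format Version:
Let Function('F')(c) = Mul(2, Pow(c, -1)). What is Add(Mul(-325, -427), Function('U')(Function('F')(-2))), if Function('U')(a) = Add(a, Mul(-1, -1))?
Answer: 138775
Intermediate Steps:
Function('U')(a) = Add(1, a) (Function('U')(a) = Add(a, 1) = Add(1, a))
Add(Mul(-325, -427), Function('U')(Function('F')(-2))) = Add(Mul(-325, -427), Add(1, Mul(2, Pow(-2, -1)))) = Add(138775, Add(1, Mul(2, Rational(-1, 2)))) = Add(138775, Add(1, -1)) = Add(138775, 0) = 138775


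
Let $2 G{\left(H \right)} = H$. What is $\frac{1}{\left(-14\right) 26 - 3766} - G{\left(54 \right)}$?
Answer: $- \frac{111511}{4130} \approx -27.0$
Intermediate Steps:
$G{\left(H \right)} = \frac{H}{2}$
$\frac{1}{\left(-14\right) 26 - 3766} - G{\left(54 \right)} = \frac{1}{\left(-14\right) 26 - 3766} - \frac{1}{2} \cdot 54 = \frac{1}{-364 - 3766} - 27 = \frac{1}{-4130} - 27 = - \frac{1}{4130} - 27 = - \frac{111511}{4130}$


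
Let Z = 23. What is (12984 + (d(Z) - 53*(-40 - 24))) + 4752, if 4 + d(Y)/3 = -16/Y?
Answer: 485620/23 ≈ 21114.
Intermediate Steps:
d(Y) = -12 - 48/Y (d(Y) = -12 + 3*(-16/Y) = -12 - 48/Y)
(12984 + (d(Z) - 53*(-40 - 24))) + 4752 = (12984 + ((-12 - 48/23) - 53*(-40 - 24))) + 4752 = (12984 + ((-12 - 48*1/23) - 53*(-64))) + 4752 = (12984 + ((-12 - 48/23) + 3392)) + 4752 = (12984 + (-324/23 + 3392)) + 4752 = (12984 + 77692/23) + 4752 = 376324/23 + 4752 = 485620/23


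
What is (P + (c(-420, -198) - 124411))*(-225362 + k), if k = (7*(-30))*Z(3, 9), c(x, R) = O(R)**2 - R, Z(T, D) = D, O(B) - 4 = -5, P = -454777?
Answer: 131576408228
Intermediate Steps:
O(B) = -1 (O(B) = 4 - 5 = -1)
c(x, R) = 1 - R (c(x, R) = (-1)**2 - R = 1 - R)
k = -1890 (k = (7*(-30))*9 = -210*9 = -1890)
(P + (c(-420, -198) - 124411))*(-225362 + k) = (-454777 + ((1 - 1*(-198)) - 124411))*(-225362 - 1890) = (-454777 + ((1 + 198) - 124411))*(-227252) = (-454777 + (199 - 124411))*(-227252) = (-454777 - 124212)*(-227252) = -578989*(-227252) = 131576408228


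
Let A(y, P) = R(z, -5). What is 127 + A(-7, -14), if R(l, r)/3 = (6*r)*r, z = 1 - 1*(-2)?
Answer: 577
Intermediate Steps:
z = 3 (z = 1 + 2 = 3)
R(l, r) = 18*r**2 (R(l, r) = 3*((6*r)*r) = 3*(6*r**2) = 18*r**2)
A(y, P) = 450 (A(y, P) = 18*(-5)**2 = 18*25 = 450)
127 + A(-7, -14) = 127 + 450 = 577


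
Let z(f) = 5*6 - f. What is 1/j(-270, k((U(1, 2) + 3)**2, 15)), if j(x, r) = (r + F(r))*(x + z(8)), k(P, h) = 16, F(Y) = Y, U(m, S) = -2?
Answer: -1/7936 ≈ -0.00012601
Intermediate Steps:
z(f) = 30 - f
j(x, r) = 2*r*(22 + x) (j(x, r) = (r + r)*(x + (30 - 1*8)) = (2*r)*(x + (30 - 8)) = (2*r)*(x + 22) = (2*r)*(22 + x) = 2*r*(22 + x))
1/j(-270, k((U(1, 2) + 3)**2, 15)) = 1/(2*16*(22 - 270)) = 1/(2*16*(-248)) = 1/(-7936) = -1/7936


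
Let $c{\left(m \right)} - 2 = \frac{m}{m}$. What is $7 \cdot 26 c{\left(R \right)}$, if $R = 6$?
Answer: $546$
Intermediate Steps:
$c{\left(m \right)} = 3$ ($c{\left(m \right)} = 2 + \frac{m}{m} = 2 + 1 = 3$)
$7 \cdot 26 c{\left(R \right)} = 7 \cdot 26 \cdot 3 = 182 \cdot 3 = 546$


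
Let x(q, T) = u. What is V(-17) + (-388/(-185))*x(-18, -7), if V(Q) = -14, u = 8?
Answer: 514/185 ≈ 2.7784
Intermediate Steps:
x(q, T) = 8
V(-17) + (-388/(-185))*x(-18, -7) = -14 - 388/(-185)*8 = -14 - 388*(-1/185)*8 = -14 + (388/185)*8 = -14 + 3104/185 = 514/185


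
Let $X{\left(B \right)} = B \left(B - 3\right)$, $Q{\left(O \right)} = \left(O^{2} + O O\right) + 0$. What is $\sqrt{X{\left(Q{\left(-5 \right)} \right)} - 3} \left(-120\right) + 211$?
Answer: $211 - 120 \sqrt{2347} \approx -5602.5$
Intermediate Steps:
$Q{\left(O \right)} = 2 O^{2}$ ($Q{\left(O \right)} = \left(O^{2} + O^{2}\right) + 0 = 2 O^{2} + 0 = 2 O^{2}$)
$X{\left(B \right)} = B \left(-3 + B\right)$
$\sqrt{X{\left(Q{\left(-5 \right)} \right)} - 3} \left(-120\right) + 211 = \sqrt{2 \left(-5\right)^{2} \left(-3 + 2 \left(-5\right)^{2}\right) - 3} \left(-120\right) + 211 = \sqrt{2 \cdot 25 \left(-3 + 2 \cdot 25\right) - 3} \left(-120\right) + 211 = \sqrt{50 \left(-3 + 50\right) - 3} \left(-120\right) + 211 = \sqrt{50 \cdot 47 - 3} \left(-120\right) + 211 = \sqrt{2350 - 3} \left(-120\right) + 211 = \sqrt{2347} \left(-120\right) + 211 = - 120 \sqrt{2347} + 211 = 211 - 120 \sqrt{2347}$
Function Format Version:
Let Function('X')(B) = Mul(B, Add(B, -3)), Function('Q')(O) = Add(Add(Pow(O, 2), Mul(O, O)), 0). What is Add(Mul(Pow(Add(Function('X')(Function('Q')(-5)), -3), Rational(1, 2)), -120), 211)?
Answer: Add(211, Mul(-120, Pow(2347, Rational(1, 2)))) ≈ -5602.5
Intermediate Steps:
Function('Q')(O) = Mul(2, Pow(O, 2)) (Function('Q')(O) = Add(Add(Pow(O, 2), Pow(O, 2)), 0) = Add(Mul(2, Pow(O, 2)), 0) = Mul(2, Pow(O, 2)))
Function('X')(B) = Mul(B, Add(-3, B))
Add(Mul(Pow(Add(Function('X')(Function('Q')(-5)), -3), Rational(1, 2)), -120), 211) = Add(Mul(Pow(Add(Mul(Mul(2, Pow(-5, 2)), Add(-3, Mul(2, Pow(-5, 2)))), -3), Rational(1, 2)), -120), 211) = Add(Mul(Pow(Add(Mul(Mul(2, 25), Add(-3, Mul(2, 25))), -3), Rational(1, 2)), -120), 211) = Add(Mul(Pow(Add(Mul(50, Add(-3, 50)), -3), Rational(1, 2)), -120), 211) = Add(Mul(Pow(Add(Mul(50, 47), -3), Rational(1, 2)), -120), 211) = Add(Mul(Pow(Add(2350, -3), Rational(1, 2)), -120), 211) = Add(Mul(Pow(2347, Rational(1, 2)), -120), 211) = Add(Mul(-120, Pow(2347, Rational(1, 2))), 211) = Add(211, Mul(-120, Pow(2347, Rational(1, 2))))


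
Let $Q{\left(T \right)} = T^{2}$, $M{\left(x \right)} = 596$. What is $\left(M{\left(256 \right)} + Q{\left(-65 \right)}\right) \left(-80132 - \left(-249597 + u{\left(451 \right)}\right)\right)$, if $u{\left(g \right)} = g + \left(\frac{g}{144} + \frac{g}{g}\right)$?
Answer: $\frac{39110235547}{48} \approx 8.148 \cdot 10^{8}$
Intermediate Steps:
$u{\left(g \right)} = 1 + \frac{145 g}{144}$ ($u{\left(g \right)} = g + \left(g \frac{1}{144} + 1\right) = g + \left(\frac{g}{144} + 1\right) = g + \left(1 + \frac{g}{144}\right) = 1 + \frac{145 g}{144}$)
$\left(M{\left(256 \right)} + Q{\left(-65 \right)}\right) \left(-80132 - \left(-249597 + u{\left(451 \right)}\right)\right) = \left(596 + \left(-65\right)^{2}\right) \left(-80132 + \left(249597 - \left(1 + \frac{145}{144} \cdot 451\right)\right)\right) = \left(596 + 4225\right) \left(-80132 + \left(249597 - \left(1 + \frac{65395}{144}\right)\right)\right) = 4821 \left(-80132 + \left(249597 - \frac{65539}{144}\right)\right) = 4821 \left(-80132 + \frac{35876429}{144}\right) = 4821 \cdot \frac{24337421}{144} = \frac{39110235547}{48}$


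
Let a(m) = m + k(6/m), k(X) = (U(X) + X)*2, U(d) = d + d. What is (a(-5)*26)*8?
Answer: -12688/5 ≈ -2537.6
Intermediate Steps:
U(d) = 2*d
k(X) = 6*X (k(X) = (2*X + X)*2 = (3*X)*2 = 6*X)
a(m) = m + 36/m (a(m) = m + 6*(6/m) = m + 36/m)
(a(-5)*26)*8 = ((-5 + 36/(-5))*26)*8 = ((-5 + 36*(-⅕))*26)*8 = ((-5 - 36/5)*26)*8 = -61/5*26*8 = -1586/5*8 = -12688/5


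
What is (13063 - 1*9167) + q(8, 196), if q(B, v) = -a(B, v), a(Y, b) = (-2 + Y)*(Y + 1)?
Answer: 3842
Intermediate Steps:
a(Y, b) = (1 + Y)*(-2 + Y) (a(Y, b) = (-2 + Y)*(1 + Y) = (1 + Y)*(-2 + Y))
q(B, v) = 2 + B - B² (q(B, v) = -(-2 + B² - B) = 2 + B - B²)
(13063 - 1*9167) + q(8, 196) = (13063 - 1*9167) + (2 + 8 - 1*8²) = (13063 - 9167) + (2 + 8 - 1*64) = 3896 + (2 + 8 - 64) = 3896 - 54 = 3842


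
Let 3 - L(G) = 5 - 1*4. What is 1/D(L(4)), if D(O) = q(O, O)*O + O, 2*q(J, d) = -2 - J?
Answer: -½ ≈ -0.50000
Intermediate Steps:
q(J, d) = -1 - J/2 (q(J, d) = (-2 - J)/2 = -1 - J/2)
L(G) = 2 (L(G) = 3 - (5 - 1*4) = 3 - (5 - 4) = 3 - 1*1 = 3 - 1 = 2)
D(O) = O + O*(-1 - O/2) (D(O) = (-1 - O/2)*O + O = O*(-1 - O/2) + O = O + O*(-1 - O/2))
1/D(L(4)) = 1/(-½*2²) = 1/(-½*4) = 1/(-2) = -½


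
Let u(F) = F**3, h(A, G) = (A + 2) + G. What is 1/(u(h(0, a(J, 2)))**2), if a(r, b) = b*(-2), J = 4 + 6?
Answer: 1/64 ≈ 0.015625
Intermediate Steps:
J = 10
a(r, b) = -2*b
h(A, G) = 2 + A + G (h(A, G) = (2 + A) + G = 2 + A + G)
1/(u(h(0, a(J, 2)))**2) = 1/(((2 + 0 - 2*2)**3)**2) = 1/(((2 + 0 - 4)**3)**2) = 1/(((-2)**3)**2) = 1/((-8)**2) = 1/64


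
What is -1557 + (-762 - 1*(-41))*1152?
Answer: -832149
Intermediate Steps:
-1557 + (-762 - 1*(-41))*1152 = -1557 + (-762 + 41)*1152 = -1557 - 721*1152 = -1557 - 830592 = -832149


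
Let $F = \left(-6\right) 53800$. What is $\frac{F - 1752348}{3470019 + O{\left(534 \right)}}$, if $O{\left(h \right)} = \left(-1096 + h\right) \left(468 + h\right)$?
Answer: $- \frac{691716}{968965} \approx -0.71387$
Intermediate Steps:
$F = -322800$
$\frac{F - 1752348}{3470019 + O{\left(534 \right)}} = \frac{-322800 - 1752348}{3470019 - \left(848280 - 285156\right)} = - \frac{2075148}{3470019 - 563124} = - \frac{2075148}{2906895} = \left(-2075148\right) \frac{1}{2906895} = - \frac{691716}{968965}$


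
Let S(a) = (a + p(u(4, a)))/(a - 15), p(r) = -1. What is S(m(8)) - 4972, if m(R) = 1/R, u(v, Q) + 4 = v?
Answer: -84523/17 ≈ -4971.9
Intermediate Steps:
u(v, Q) = -4 + v
m(R) = 1/R
S(a) = (-1 + a)/(-15 + a) (S(a) = (a - 1)/(a - 15) = (-1 + a)/(-15 + a))
S(m(8)) - 4972 = (-1 + 1/8)/(-15 + 1/8) - 4972 = (-1 + ⅛)/(-15 + ⅛) - 4972 = -7/8/(-119/8) - 4972 = -8/119*(-7/8) - 4972 = 1/17 - 4972 = -84523/17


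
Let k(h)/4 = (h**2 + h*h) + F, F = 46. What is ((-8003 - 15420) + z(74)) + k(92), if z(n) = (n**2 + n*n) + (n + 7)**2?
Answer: 61986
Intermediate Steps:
k(h) = 184 + 8*h**2 (k(h) = 4*((h**2 + h*h) + 46) = 4*((h**2 + h**2) + 46) = 4*(2*h**2 + 46) = 4*(46 + 2*h**2) = 184 + 8*h**2)
z(n) = (7 + n)**2 + 2*n**2 (z(n) = (n**2 + n**2) + (7 + n)**2 = 2*n**2 + (7 + n)**2 = (7 + n)**2 + 2*n**2)
((-8003 - 15420) + z(74)) + k(92) = ((-8003 - 15420) + ((7 + 74)**2 + 2*74**2)) + (184 + 8*92**2) = (-23423 + (81**2 + 2*5476)) + (184 + 8*8464) = (-23423 + (6561 + 10952)) + (184 + 67712) = (-23423 + 17513) + 67896 = -5910 + 67896 = 61986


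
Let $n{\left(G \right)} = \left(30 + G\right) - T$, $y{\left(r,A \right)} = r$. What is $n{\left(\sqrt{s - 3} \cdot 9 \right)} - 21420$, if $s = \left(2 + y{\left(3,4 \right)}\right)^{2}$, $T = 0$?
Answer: $-21390 + 9 \sqrt{22} \approx -21348.0$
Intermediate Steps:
$s = 25$ ($s = \left(2 + 3\right)^{2} = 5^{2} = 25$)
$n{\left(G \right)} = 30 + G$ ($n{\left(G \right)} = \left(30 + G\right) - 0 = \left(30 + G\right) + 0 = 30 + G$)
$n{\left(\sqrt{s - 3} \cdot 9 \right)} - 21420 = \left(30 + \sqrt{25 - 3} \cdot 9\right) - 21420 = \left(30 + \sqrt{22} \cdot 9\right) - 21420 = \left(30 + 9 \sqrt{22}\right) - 21420 = -21390 + 9 \sqrt{22}$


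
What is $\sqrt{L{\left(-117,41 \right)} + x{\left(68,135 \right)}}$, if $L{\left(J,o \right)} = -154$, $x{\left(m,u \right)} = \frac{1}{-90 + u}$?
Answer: $\frac{13 i \sqrt{205}}{15} \approx 12.409 i$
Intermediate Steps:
$\sqrt{L{\left(-117,41 \right)} + x{\left(68,135 \right)}} = \sqrt{-154 + \frac{1}{-90 + 135}} = \sqrt{-154 + \frac{1}{45}} = \sqrt{- \frac{6929}{45}} = \frac{13 i \sqrt{205}}{15}$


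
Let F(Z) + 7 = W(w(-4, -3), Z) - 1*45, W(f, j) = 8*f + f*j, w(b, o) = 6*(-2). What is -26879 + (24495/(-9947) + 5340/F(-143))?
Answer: -2138848259/79576 ≈ -26878.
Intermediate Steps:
w(b, o) = -12
F(Z) = -148 - 12*Z (F(Z) = -7 + (-12*(8 + Z) - 1*45) = -7 + ((-96 - 12*Z) - 45) = -7 + (-141 - 12*Z) = -148 - 12*Z)
-26879 + (24495/(-9947) + 5340/F(-143)) = -26879 + (24495/(-9947) + 5340/(-148 - 12*(-143))) = -26879 + (24495*(-1/9947) + 5340/(-148 + 1716)) = -26879 + (-24495/9947 + 5340/1568) = -26879 + (-24495/9947 + 5340*(1/1568)) = -26879 + (-24495/9947 + 1335/392) = -26879 + 75045/79576 = -2138848259/79576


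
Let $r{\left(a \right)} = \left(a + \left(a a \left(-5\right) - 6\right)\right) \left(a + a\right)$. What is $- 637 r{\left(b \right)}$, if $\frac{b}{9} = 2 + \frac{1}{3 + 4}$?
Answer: $\frac{317563740}{7} \approx 4.5366 \cdot 10^{7}$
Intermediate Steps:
$b = \frac{135}{7}$ ($b = 9 \left(2 + \frac{1}{3 + 4}\right) = 9 \left(2 + \frac{1}{7}\right) = 9 \cdot \frac{15}{7} = \frac{135}{7} \approx 19.286$)
$r{\left(a \right)} = 2 a \left(-6 + a - 5 a^{2}\right)$ ($r{\left(a \right)} = \left(a + \left(a^{2} \left(-5\right) - 6\right)\right) 2 a = \left(a - \left(6 + 5 a^{2}\right)\right) 2 a = \left(-6 + a - 5 a^{2}\right) 2 a = 2 a \left(-6 + a - 5 a^{2}\right)$)
$- 637 r{\left(b \right)} = - 637 \cdot 2 \cdot \frac{135}{7} \left(-6 + \frac{135}{7} - 5 \left(\frac{135}{7}\right)^{2}\right) = - 637 \cdot 2 \cdot \frac{135}{7} \left(-6 + \frac{135}{7} - \frac{91125}{49}\right) = - 637 \cdot 2 \cdot \frac{135}{7} \left(- \frac{90474}{49}\right) = \left(-637\right) \left(- \frac{24427980}{343}\right) = \frac{317563740}{7}$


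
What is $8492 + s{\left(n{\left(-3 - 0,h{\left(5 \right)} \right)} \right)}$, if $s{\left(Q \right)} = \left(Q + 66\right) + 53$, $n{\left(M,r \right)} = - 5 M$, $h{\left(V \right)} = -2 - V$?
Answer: $8626$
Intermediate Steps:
$s{\left(Q \right)} = 119 + Q$ ($s{\left(Q \right)} = \left(66 + Q\right) + 53 = 119 + Q$)
$8492 + s{\left(n{\left(-3 - 0,h{\left(5 \right)} \right)} \right)} = 8492 + \left(119 - 5 \left(-3 - 0\right)\right) = 8492 + \left(119 - 5 \left(-3 + 0\right)\right) = 8492 + \left(119 - -15\right) = 8492 + \left(119 + 15\right) = 8492 + 134 = 8626$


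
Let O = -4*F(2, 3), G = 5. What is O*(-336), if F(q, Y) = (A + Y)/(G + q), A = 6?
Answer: 1728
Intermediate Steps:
F(q, Y) = (6 + Y)/(5 + q)
O = -36/7 (O = -4*(6 + 3)/(5 + 2) = -4*9/7 = -36/7 ≈ -5.1429)
O*(-336) = -36/7*(-336) = 1728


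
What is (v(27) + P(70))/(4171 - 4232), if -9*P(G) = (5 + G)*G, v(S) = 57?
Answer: 1579/183 ≈ 8.6284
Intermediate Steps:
P(G) = -G*(5 + G)/9 (P(G) = -(5 + G)*G/9 = -G*(5 + G)/9)
(v(27) + P(70))/(4171 - 4232) = (57 - ⅑*70*(5 + 70))/(4171 - 4232) = (57 - ⅑*70*75)/(-61) = (57 - 1750/3)*(-1/61) = -1579/3*(-1/61) = 1579/183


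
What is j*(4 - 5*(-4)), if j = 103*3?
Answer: 7416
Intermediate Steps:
j = 309
j*(4 - 5*(-4)) = 309*(4 - 5*(-4)) = 309*(4 + 20) = 309*24 = 7416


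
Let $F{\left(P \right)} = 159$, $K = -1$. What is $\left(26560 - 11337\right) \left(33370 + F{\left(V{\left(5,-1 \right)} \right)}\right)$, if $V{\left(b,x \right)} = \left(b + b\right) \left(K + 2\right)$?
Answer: $510411967$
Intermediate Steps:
$V{\left(b,x \right)} = 2 b$ ($V{\left(b,x \right)} = \left(b + b\right) \left(-1 + 2\right) = 2 b 1 = 2 b$)
$\left(26560 - 11337\right) \left(33370 + F{\left(V{\left(5,-1 \right)} \right)}\right) = \left(26560 - 11337\right) \left(33370 + 159\right) = 15223 \cdot 33529 = 510411967$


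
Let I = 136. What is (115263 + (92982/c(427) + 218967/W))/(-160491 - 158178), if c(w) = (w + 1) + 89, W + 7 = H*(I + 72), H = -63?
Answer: -2865945428/7912314311 ≈ -0.36221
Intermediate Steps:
W = -13111 (W = -7 - 63*(136 + 72) = -7 - 63*208 = -7 - 13104 = -13111)
c(w) = 90 + w (c(w) = (1 + w) + 89 = 90 + w)
(115263 + (92982/c(427) + 218967/W))/(-160491 - 158178) = (115263 + (92982/(90 + 427) + 218967/(-13111)))/(-160491 - 158178) = (115263 + (92982/517 + 218967*(-1/13111)))/(-318669) = (115263 + (92982*(1/517) - 31281/1873))*(-1/318669) = (115263 + (92982/517 - 31281/1873))*(-1/318669) = (115263 + 157983009/968341)*(-1/318669) = (111771871692/968341)*(-1/318669) = -2865945428/7912314311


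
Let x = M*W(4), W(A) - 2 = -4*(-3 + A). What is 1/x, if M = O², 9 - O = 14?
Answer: -1/50 ≈ -0.020000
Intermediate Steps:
O = -5 (O = 9 - 1*14 = 9 - 14 = -5)
W(A) = 14 - 4*A (W(A) = 2 - 4*(-3 + A) = 2 + (12 - 4*A) = 14 - 4*A)
M = 25 (M = (-5)² = 25)
x = -50 (x = 25*(14 - 4*4) = 25*(14 - 16) = 25*(-2) = -50)
1/x = 1/(-50) = -1/50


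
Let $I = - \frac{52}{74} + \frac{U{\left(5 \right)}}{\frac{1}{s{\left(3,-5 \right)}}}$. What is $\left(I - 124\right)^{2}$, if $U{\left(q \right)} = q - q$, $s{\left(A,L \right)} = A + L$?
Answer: $\frac{21288996}{1369} \approx 15551.0$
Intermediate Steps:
$U{\left(q \right)} = 0$
$I = - \frac{26}{37}$ ($I = - \frac{52}{74} + \frac{0}{\frac{1}{3 - 5}} = \left(-52\right) \frac{1}{74} + \frac{0}{\frac{1}{-2}} = - \frac{26}{37} + \frac{0}{- \frac{1}{2}} = - \frac{26}{37} + 0 \left(-2\right) = - \frac{26}{37} + 0 = - \frac{26}{37} \approx -0.7027$)
$\left(I - 124\right)^{2} = \left(- \frac{26}{37} - 124\right)^{2} = \left(- \frac{4614}{37}\right)^{2} = \frac{21288996}{1369}$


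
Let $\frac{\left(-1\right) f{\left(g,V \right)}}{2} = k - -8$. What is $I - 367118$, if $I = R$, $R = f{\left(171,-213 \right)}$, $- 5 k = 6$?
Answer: $- \frac{1835658}{5} \approx -3.6713 \cdot 10^{5}$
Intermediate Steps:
$k = - \frac{6}{5}$ ($k = \left(- \frac{1}{5}\right) 6 = - \frac{6}{5} \approx -1.2$)
$f{\left(g,V \right)} = - \frac{68}{5}$ ($f{\left(g,V \right)} = - 2 \left(- \frac{6}{5} - -8\right) = - 2 \left(- \frac{6}{5} + 8\right) = \left(-2\right) \frac{34}{5} = - \frac{68}{5}$)
$R = - \frac{68}{5} \approx -13.6$
$I = - \frac{68}{5} \approx -13.6$
$I - 367118 = - \frac{68}{5} - 367118 = - \frac{1835658}{5}$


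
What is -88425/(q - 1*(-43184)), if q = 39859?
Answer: -9825/9227 ≈ -1.0648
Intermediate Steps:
-88425/(q - 1*(-43184)) = -88425/(39859 - 1*(-43184)) = -88425/(39859 + 43184) = -88425/83043 = -88425*1/83043 = -9825/9227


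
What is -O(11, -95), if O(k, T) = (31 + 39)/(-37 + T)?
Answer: 35/66 ≈ 0.53030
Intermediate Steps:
O(k, T) = 70/(-37 + T)
-O(11, -95) = -70/(-37 - 95) = -70/(-132) = -70*(-1)/132 = -1*(-35/66) = 35/66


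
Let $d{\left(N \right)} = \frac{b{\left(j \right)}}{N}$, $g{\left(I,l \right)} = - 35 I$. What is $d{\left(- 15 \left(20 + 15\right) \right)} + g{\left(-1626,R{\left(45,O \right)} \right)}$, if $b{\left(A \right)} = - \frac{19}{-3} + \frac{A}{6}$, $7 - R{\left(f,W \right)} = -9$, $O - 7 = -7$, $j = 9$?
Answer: $\frac{179266453}{3150} \approx 56910.0$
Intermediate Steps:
$O = 0$ ($O = 7 - 7 = 0$)
$R{\left(f,W \right)} = 16$ ($R{\left(f,W \right)} = 7 - -9 = 7 + 9 = 16$)
$b{\left(A \right)} = \frac{19}{3} + \frac{A}{6}$ ($b{\left(A \right)} = \left(-19\right) \left(- \frac{1}{3}\right) + A \frac{1}{6} = \frac{19}{3} + \frac{A}{6}$)
$d{\left(N \right)} = \frac{47}{6 N}$ ($d{\left(N \right)} = \frac{\frac{19}{3} + \frac{1}{6} \cdot 9}{N} = \frac{\frac{19}{3} + \frac{3}{2}}{N} = \frac{47}{6 N}$)
$d{\left(- 15 \left(20 + 15\right) \right)} + g{\left(-1626,R{\left(45,O \right)} \right)} = \frac{47}{6 \left(- 15 \left(20 + 15\right)\right)} - -56910 = \frac{47}{6 \left(\left(-15\right) 35\right)} + 56910 = \frac{47}{6 \left(-525\right)} + 56910 = \frac{47}{6} \left(- \frac{1}{525}\right) + 56910 = - \frac{47}{3150} + 56910 = \frac{179266453}{3150}$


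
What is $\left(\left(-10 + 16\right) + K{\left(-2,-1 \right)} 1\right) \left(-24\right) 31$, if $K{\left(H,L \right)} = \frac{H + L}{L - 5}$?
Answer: $-4836$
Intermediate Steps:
$K{\left(H,L \right)} = \frac{H + L}{-5 + L}$
$\left(\left(-10 + 16\right) + K{\left(-2,-1 \right)} 1\right) \left(-24\right) 31 = \left(\left(-10 + 16\right) + \frac{-2 - 1}{-5 - 1} \cdot 1\right) \left(-24\right) 31 = \left(6 + \frac{1}{-6} \left(-3\right) 1\right) \left(-24\right) 31 = \left(6 + \left(- \frac{1}{6}\right) \left(-3\right) 1\right) \left(-24\right) 31 = \left(6 + \frac{1}{2} \cdot 1\right) \left(-24\right) 31 = \left(6 + \frac{1}{2}\right) \left(-24\right) 31 = \frac{13}{2} \left(-24\right) 31 = \left(-156\right) 31 = -4836$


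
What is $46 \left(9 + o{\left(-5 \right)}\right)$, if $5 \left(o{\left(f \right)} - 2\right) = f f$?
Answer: $736$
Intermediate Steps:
$o{\left(f \right)} = 2 + \frac{f^{2}}{5}$ ($o{\left(f \right)} = 2 + \frac{f f}{5} = 2 + \frac{f^{2}}{5}$)
$46 \left(9 + o{\left(-5 \right)}\right) = 46 \left(9 + \left(2 + \frac{\left(-5\right)^{2}}{5}\right)\right) = 46 \left(9 + \left(2 + \frac{1}{5} \cdot 25\right)\right) = 46 \left(9 + \left(2 + 5\right)\right) = 46 \left(9 + 7\right) = 46 \cdot 16 = 736$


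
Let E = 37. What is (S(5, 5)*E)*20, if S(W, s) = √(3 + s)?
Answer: 1480*√2 ≈ 2093.0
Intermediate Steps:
(S(5, 5)*E)*20 = (√(3 + 5)*37)*20 = (√8*37)*20 = ((2*√2)*37)*20 = (74*√2)*20 = 1480*√2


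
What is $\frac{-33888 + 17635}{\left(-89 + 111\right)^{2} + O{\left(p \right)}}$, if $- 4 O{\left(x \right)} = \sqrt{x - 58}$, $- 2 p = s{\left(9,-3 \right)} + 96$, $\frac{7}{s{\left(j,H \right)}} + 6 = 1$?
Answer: $- \frac{1258632320}{37482013} - \frac{585108 i \sqrt{130}}{37482013} \approx -33.58 - 0.17799 i$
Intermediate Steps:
$s{\left(j,H \right)} = - \frac{7}{5}$ ($s{\left(j,H \right)} = \frac{7}{-6 + 1} = \frac{7}{-5} = 7 \left(- \frac{1}{5}\right) = - \frac{7}{5}$)
$p = - \frac{473}{10}$ ($p = - \frac{- \frac{7}{5} + 96}{2} = \left(- \frac{1}{2}\right) \frac{473}{5} = - \frac{473}{10} \approx -47.3$)
$O{\left(x \right)} = - \frac{\sqrt{-58 + x}}{4}$ ($O{\left(x \right)} = - \frac{\sqrt{x - 58}}{4} = - \frac{\sqrt{-58 + x}}{4}$)
$\frac{-33888 + 17635}{\left(-89 + 111\right)^{2} + O{\left(p \right)}} = \frac{-33888 + 17635}{\left(-89 + 111\right)^{2} - \frac{\sqrt{-58 - \frac{473}{10}}}{4}} = - \frac{16253}{22^{2} - \frac{\sqrt{- \frac{1053}{10}}}{4}} = - \frac{16253}{484 - \frac{\frac{9}{10} i \sqrt{130}}{4}} = - \frac{16253}{484 - \frac{9 i \sqrt{130}}{40}}$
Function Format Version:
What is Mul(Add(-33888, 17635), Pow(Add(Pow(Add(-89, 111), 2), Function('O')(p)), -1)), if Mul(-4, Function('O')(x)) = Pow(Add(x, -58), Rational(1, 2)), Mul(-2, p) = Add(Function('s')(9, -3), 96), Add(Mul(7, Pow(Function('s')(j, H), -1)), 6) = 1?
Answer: Add(Rational(-1258632320, 37482013), Mul(Rational(-585108, 37482013), I, Pow(130, Rational(1, 2)))) ≈ Add(-33.580, Mul(-0.17799, I))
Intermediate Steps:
Function('s')(j, H) = Rational(-7, 5) (Function('s')(j, H) = Mul(7, Pow(Add(-6, 1), -1)) = Mul(7, Pow(-5, -1)) = Mul(7, Rational(-1, 5)) = Rational(-7, 5))
p = Rational(-473, 10) (p = Mul(Rational(-1, 2), Add(Rational(-7, 5), 96)) = Mul(Rational(-1, 2), Rational(473, 5)) = Rational(-473, 10) ≈ -47.300)
Function('O')(x) = Mul(Rational(-1, 4), Pow(Add(-58, x), Rational(1, 2))) (Function('O')(x) = Mul(Rational(-1, 4), Pow(Add(x, -58), Rational(1, 2))) = Mul(Rational(-1, 4), Pow(Add(-58, x), Rational(1, 2))))
Mul(Add(-33888, 17635), Pow(Add(Pow(Add(-89, 111), 2), Function('O')(p)), -1)) = Mul(Add(-33888, 17635), Pow(Add(Pow(Add(-89, 111), 2), Mul(Rational(-1, 4), Pow(Add(-58, Rational(-473, 10)), Rational(1, 2)))), -1)) = Mul(-16253, Pow(Add(Pow(22, 2), Mul(Rational(-1, 4), Pow(Rational(-1053, 10), Rational(1, 2)))), -1)) = Mul(-16253, Pow(Add(484, Mul(Rational(-1, 4), Mul(Rational(9, 10), I, Pow(130, Rational(1, 2))))), -1)) = Mul(-16253, Pow(Add(484, Mul(Rational(-9, 40), I, Pow(130, Rational(1, 2)))), -1))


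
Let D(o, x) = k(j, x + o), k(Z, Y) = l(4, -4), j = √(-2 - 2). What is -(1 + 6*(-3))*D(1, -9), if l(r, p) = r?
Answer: 68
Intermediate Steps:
j = 2*I (j = √(-4) = 2*I ≈ 2.0*I)
k(Z, Y) = 4
D(o, x) = 4
-(1 + 6*(-3))*D(1, -9) = -(1 + 6*(-3))*4 = -(1 - 18)*4 = -(-17)*4 = -1*(-68) = 68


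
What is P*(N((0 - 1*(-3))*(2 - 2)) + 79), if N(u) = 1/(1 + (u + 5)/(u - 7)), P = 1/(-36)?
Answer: -55/24 ≈ -2.2917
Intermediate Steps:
P = -1/36 ≈ -0.027778
N(u) = 1/(1 + (5 + u)/(-7 + u))
P*(N((0 - 1*(-3))*(2 - 2)) + 79) = -((-7 + (0 - 1*(-3))*(2 - 2))/(2*(-1 + (0 - 1*(-3))*(2 - 2))) + 79)/36 = -((-7 + (0 + 3)*0)/(2*(-1 + (0 + 3)*0)) + 79)/36 = -((-7 + 3*0)/(2*(-1 + 3*0)) + 79)/36 = -((-7 + 0)/(2*(-1 + 0)) + 79)/36 = -((1/2)*(-7)/(-1) + 79)/36 = -((1/2)*(-1)*(-7) + 79)/36 = -(7/2 + 79)/36 = -1/36*165/2 = -55/24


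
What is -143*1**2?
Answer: -143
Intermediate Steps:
-143*1**2 = -143*1 = -143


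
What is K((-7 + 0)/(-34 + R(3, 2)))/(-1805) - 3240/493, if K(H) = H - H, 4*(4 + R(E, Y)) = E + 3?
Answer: -3240/493 ≈ -6.5720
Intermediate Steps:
R(E, Y) = -13/4 + E/4 (R(E, Y) = -4 + (E + 3)/4 = -4 + (3 + E)/4 = -4 + (¾ + E/4) = -13/4 + E/4)
K(H) = 0
K((-7 + 0)/(-34 + R(3, 2)))/(-1805) - 3240/493 = 0/(-1805) - 3240/493 = 0*(-1/1805) - 3240*1/493 = 0 - 3240/493 = -3240/493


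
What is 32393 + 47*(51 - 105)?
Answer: 29855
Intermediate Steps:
32393 + 47*(51 - 105) = 32393 + 47*(-54) = 32393 - 2538 = 29855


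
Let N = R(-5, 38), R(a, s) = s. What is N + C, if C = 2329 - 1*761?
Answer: 1606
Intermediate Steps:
C = 1568 (C = 2329 - 761 = 1568)
N = 38
N + C = 38 + 1568 = 1606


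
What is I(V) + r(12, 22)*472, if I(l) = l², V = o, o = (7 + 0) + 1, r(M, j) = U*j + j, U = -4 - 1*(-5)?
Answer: 20832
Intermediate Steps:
U = 1 (U = -4 + 5 = 1)
r(M, j) = 2*j (r(M, j) = 1*j + j = j + j = 2*j)
o = 8 (o = 7 + 1 = 8)
V = 8
I(V) + r(12, 22)*472 = 8² + (2*22)*472 = 64 + 44*472 = 64 + 20768 = 20832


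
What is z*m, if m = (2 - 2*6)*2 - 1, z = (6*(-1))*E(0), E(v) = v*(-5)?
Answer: 0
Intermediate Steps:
E(v) = -5*v
z = 0 (z = (6*(-1))*(-5*0) = -6*0 = 0)
m = -21 (m = (2 - 12)*2 - 1 = -10*2 - 1 = -20 - 1 = -21)
z*m = 0*(-21) = 0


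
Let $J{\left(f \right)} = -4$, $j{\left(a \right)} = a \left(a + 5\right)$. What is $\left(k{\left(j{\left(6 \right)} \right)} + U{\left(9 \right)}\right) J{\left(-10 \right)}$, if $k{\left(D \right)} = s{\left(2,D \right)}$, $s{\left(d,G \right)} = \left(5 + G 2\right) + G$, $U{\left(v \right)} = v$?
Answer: $-848$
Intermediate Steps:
$j{\left(a \right)} = a \left(5 + a\right)$
$s{\left(d,G \right)} = 5 + 3 G$ ($s{\left(d,G \right)} = \left(5 + 2 G\right) + G = 5 + 3 G$)
$k{\left(D \right)} = 5 + 3 D$
$\left(k{\left(j{\left(6 \right)} \right)} + U{\left(9 \right)}\right) J{\left(-10 \right)} = \left(\left(5 + 3 \cdot 6 \left(5 + 6\right)\right) + 9\right) \left(-4\right) = \left(\left(5 + 3 \cdot 6 \cdot 11\right) + 9\right) \left(-4\right) = \left(\left(5 + 3 \cdot 66\right) + 9\right) \left(-4\right) = \left(\left(5 + 198\right) + 9\right) \left(-4\right) = \left(203 + 9\right) \left(-4\right) = 212 \left(-4\right) = -848$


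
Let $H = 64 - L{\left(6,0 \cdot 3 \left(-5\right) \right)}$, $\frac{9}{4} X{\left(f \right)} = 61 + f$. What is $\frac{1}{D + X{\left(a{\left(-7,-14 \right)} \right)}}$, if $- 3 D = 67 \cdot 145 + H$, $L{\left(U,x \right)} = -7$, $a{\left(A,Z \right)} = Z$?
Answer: $- \frac{9}{29170} \approx -0.00030854$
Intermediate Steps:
$X{\left(f \right)} = \frac{244}{9} + \frac{4 f}{9}$ ($X{\left(f \right)} = \frac{4 \left(61 + f\right)}{9} = \frac{244}{9} + \frac{4 f}{9}$)
$H = 71$ ($H = 64 - -7 = 64 + 7 = 71$)
$D = -3262$ ($D = - \frac{67 \cdot 145 + 71}{3} = - \frac{9715 + 71}{3} = \left(- \frac{1}{3}\right) 9786 = -3262$)
$\frac{1}{D + X{\left(a{\left(-7,-14 \right)} \right)}} = \frac{1}{-3262 + \left(\frac{244}{9} + \frac{4}{9} \left(-14\right)\right)} = \frac{1}{-3262 + \left(\frac{244}{9} - \frac{56}{9}\right)} = \frac{1}{-3262 + \frac{188}{9}} = \frac{1}{- \frac{29170}{9}} = - \frac{9}{29170}$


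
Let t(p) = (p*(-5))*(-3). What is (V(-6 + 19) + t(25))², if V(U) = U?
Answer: 150544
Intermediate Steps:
t(p) = 15*p (t(p) = -5*p*(-3) = 15*p)
(V(-6 + 19) + t(25))² = ((-6 + 19) + 15*25)² = (13 + 375)² = 388² = 150544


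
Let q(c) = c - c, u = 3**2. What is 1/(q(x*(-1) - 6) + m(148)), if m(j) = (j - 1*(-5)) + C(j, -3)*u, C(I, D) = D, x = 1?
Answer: 1/126 ≈ 0.0079365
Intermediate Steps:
u = 9
m(j) = -22 + j (m(j) = (j - 1*(-5)) - 3*9 = (j + 5) - 27 = (5 + j) - 27 = -22 + j)
q(c) = 0
1/(q(x*(-1) - 6) + m(148)) = 1/(0 + (-22 + 148)) = 1/(0 + 126) = 1/126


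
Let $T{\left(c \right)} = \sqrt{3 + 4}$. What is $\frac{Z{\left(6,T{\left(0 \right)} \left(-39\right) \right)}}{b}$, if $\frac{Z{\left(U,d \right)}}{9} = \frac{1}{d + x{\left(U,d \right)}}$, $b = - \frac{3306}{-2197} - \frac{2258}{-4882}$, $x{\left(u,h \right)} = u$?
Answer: $- \frac{10725754}{4146291087} - \frac{69717401 \sqrt{7}}{4146291087} \approx -0.047074$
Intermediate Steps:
$T{\left(c \right)} = \sqrt{7}$
$b = \frac{10550359}{5362877}$ ($b = \left(-3306\right) \left(- \frac{1}{2197}\right) - - \frac{1129}{2441} = \frac{3306}{2197} + \frac{1129}{2441} = \frac{10550359}{5362877} \approx 1.9673$)
$Z{\left(U,d \right)} = \frac{9}{U + d}$ ($Z{\left(U,d \right)} = \frac{9}{d + U} = \frac{9}{U + d}$)
$\frac{Z{\left(6,T{\left(0 \right)} \left(-39\right) \right)}}{b} = \frac{9 \frac{1}{6 + \sqrt{7} \left(-39\right)}}{\frac{10550359}{5362877}} = \frac{9}{6 - 39 \sqrt{7}} \cdot \frac{5362877}{10550359} = \frac{48265893}{10550359 \left(6 - 39 \sqrt{7}\right)}$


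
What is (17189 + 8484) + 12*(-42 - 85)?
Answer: 24149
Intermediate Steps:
(17189 + 8484) + 12*(-42 - 85) = 25673 + 12*(-127) = 25673 - 1524 = 24149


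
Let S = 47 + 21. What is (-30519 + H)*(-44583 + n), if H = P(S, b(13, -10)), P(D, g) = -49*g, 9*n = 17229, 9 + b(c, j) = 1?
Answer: 3856436762/3 ≈ 1.2855e+9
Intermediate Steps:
b(c, j) = -8 (b(c, j) = -9 + 1 = -8)
n = 5743/3 (n = (1/9)*17229 = 5743/3 ≈ 1914.3)
S = 68
H = 392 (H = -49*(-8) = 392)
(-30519 + H)*(-44583 + n) = (-30519 + 392)*(-44583 + 5743/3) = -30127*(-128006/3) = 3856436762/3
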